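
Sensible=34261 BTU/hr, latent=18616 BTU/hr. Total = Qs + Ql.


Qt = 34261 + 18616 = 52877 BTU/hr

52877 BTU/hr


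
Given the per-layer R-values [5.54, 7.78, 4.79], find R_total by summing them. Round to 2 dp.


R_total = 5.54 + 7.78 + 4.79 = 18.11

18.11


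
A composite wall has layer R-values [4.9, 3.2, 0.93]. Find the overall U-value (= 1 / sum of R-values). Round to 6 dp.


R_total = 4.9 + 3.2 + 0.93 = 9.03
U = 1/9.03 = 0.110742

0.110742


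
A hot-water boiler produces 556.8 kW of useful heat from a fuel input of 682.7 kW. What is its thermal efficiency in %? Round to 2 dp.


eta = (556.8/682.7)*100 = 81.56 %

81.56 %


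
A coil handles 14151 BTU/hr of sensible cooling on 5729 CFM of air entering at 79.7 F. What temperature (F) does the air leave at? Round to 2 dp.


dT = 14151/(1.08*5729) = 2.2871
T_leave = 79.7 - 2.2871 = 77.41 F

77.41 F


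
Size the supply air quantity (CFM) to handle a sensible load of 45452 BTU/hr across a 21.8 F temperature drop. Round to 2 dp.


CFM = 45452 / (1.08 * 21.8) = 1930.51

1930.51 CFM


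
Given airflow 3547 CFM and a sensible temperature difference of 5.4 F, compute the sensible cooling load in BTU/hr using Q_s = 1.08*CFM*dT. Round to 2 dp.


Q = 1.08 * 3547 * 5.4 = 20686.10 BTU/hr

20686.10 BTU/hr


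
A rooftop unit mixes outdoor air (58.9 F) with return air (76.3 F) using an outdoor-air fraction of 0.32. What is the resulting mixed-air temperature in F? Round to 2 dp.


T_mix = 0.32*58.9 + 0.68*76.3 = 70.73 F

70.73 F


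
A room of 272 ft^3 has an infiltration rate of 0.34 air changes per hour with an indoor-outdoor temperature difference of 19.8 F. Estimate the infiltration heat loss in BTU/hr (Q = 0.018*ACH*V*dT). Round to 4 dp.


Q = 0.018 * 0.34 * 272 * 19.8 = 32.9599 BTU/hr

32.9599 BTU/hr


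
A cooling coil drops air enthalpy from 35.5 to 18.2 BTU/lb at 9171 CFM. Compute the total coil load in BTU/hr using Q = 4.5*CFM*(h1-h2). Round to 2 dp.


Q = 4.5 * 9171 * (35.5 - 18.2) = 713962.35 BTU/hr

713962.35 BTU/hr


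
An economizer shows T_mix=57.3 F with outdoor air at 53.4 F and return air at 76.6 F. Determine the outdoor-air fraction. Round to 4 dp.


frac = (57.3 - 76.6) / (53.4 - 76.6) = 0.8319

0.8319


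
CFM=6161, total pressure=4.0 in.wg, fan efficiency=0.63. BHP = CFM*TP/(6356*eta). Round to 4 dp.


BHP = 6161 * 4.0 / (6356 * 0.63) = 6.1544 hp

6.1544 hp


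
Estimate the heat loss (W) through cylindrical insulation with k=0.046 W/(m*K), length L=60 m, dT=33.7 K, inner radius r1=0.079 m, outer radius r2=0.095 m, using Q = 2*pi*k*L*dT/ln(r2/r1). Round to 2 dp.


Q = 2*pi*0.046*60*33.7/ln(0.095/0.079) = 3168.76 W

3168.76 W


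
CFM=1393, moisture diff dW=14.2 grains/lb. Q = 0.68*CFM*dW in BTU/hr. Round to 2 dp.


Q = 0.68 * 1393 * 14.2 = 13450.81 BTU/hr

13450.81 BTU/hr


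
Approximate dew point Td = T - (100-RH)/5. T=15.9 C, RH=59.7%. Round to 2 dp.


Td = 15.9 - (100-59.7)/5 = 7.84 C

7.84 C


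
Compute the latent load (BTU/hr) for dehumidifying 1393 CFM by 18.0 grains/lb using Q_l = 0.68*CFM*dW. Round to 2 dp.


Q = 0.68 * 1393 * 18.0 = 17050.32 BTU/hr

17050.32 BTU/hr


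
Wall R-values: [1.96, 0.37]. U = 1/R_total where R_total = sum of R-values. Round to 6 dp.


R_total = 1.96 + 0.37 = 2.33
U = 1/2.33 = 0.429185

0.429185


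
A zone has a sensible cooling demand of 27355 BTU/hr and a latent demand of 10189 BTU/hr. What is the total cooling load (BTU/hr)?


Qt = 27355 + 10189 = 37544 BTU/hr

37544 BTU/hr


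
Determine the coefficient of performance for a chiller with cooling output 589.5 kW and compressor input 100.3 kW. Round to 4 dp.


COP = 589.5 / 100.3 = 5.8774

5.8774


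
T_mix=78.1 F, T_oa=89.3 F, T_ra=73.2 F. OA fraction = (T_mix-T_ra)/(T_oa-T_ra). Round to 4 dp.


frac = (78.1 - 73.2) / (89.3 - 73.2) = 0.3043

0.3043


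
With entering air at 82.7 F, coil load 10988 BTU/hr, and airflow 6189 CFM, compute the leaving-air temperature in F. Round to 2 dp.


dT = 10988/(1.08*6189) = 1.6439
T_leave = 82.7 - 1.6439 = 81.06 F

81.06 F


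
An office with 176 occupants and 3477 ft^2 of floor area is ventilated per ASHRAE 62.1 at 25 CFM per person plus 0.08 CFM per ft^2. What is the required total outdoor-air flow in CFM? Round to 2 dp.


Total = 176*25 + 3477*0.08 = 4678.16 CFM

4678.16 CFM


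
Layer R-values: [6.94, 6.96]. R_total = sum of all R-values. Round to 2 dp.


R_total = 6.94 + 6.96 = 13.90

13.90


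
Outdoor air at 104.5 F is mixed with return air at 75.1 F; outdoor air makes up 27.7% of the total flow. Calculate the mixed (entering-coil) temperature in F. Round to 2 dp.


T_mix = 75.1 + (27.7/100)*(104.5-75.1) = 83.24 F

83.24 F


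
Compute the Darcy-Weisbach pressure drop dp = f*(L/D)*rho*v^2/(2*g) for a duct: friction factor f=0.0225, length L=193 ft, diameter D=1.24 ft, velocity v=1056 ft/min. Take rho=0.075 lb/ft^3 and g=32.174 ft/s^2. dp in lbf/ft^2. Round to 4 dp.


v_fps = 1056/60 = 17.6 ft/s
dp = 0.0225*(193/1.24)*0.075*17.6^2/(2*32.174) = 1.2644 lbf/ft^2

1.2644 lbf/ft^2


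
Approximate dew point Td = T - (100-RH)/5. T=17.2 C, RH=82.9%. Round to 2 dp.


Td = 17.2 - (100-82.9)/5 = 13.78 C

13.78 C


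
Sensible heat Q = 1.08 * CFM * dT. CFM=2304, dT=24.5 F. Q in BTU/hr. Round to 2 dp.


Q = 1.08 * 2304 * 24.5 = 60963.84 BTU/hr

60963.84 BTU/hr


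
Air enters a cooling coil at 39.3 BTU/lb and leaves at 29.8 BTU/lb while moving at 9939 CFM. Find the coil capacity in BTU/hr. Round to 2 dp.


Q = 4.5 * 9939 * (39.3 - 29.8) = 424892.25 BTU/hr

424892.25 BTU/hr


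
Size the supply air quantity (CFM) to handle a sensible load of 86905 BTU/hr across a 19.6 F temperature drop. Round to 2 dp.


CFM = 86905 / (1.08 * 19.6) = 4105.49

4105.49 CFM


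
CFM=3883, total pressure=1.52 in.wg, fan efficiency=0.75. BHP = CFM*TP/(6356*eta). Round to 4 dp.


BHP = 3883 * 1.52 / (6356 * 0.75) = 1.2381 hp

1.2381 hp


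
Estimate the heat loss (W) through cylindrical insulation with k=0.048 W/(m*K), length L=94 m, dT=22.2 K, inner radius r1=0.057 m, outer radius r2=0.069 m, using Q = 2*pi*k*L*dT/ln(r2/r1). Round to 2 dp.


Q = 2*pi*0.048*94*22.2/ln(0.069/0.057) = 3294.15 W

3294.15 W


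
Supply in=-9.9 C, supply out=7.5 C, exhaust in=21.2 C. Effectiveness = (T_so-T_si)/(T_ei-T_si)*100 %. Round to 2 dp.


eff = (7.5-(-9.9))/(21.2-(-9.9))*100 = 55.95 %

55.95 %


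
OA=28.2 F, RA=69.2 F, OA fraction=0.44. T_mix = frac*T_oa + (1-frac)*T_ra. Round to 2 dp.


T_mix = 0.44*28.2 + 0.56*69.2 = 51.16 F

51.16 F


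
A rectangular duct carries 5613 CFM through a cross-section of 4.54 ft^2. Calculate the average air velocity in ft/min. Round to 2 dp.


V = 5613 / 4.54 = 1236.34 ft/min

1236.34 ft/min


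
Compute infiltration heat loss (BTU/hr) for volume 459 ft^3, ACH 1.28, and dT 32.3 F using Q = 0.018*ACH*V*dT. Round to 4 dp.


Q = 0.018 * 1.28 * 459 * 32.3 = 341.5841 BTU/hr

341.5841 BTU/hr


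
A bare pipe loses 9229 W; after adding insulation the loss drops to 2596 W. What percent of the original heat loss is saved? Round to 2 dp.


Savings = ((9229-2596)/9229)*100 = 71.87 %

71.87 %


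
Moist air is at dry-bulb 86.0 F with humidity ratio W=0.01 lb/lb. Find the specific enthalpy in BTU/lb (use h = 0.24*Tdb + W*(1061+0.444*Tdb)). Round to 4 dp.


h = 0.24*86.0 + 0.01*(1061+0.444*86.0) = 31.6318 BTU/lb

31.6318 BTU/lb


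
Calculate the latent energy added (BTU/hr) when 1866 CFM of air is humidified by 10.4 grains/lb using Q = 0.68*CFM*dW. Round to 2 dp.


Q = 0.68 * 1866 * 10.4 = 13196.35 BTU/hr

13196.35 BTU/hr


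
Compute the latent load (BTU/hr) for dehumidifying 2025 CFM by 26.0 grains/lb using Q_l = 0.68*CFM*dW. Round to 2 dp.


Q = 0.68 * 2025 * 26.0 = 35802.00 BTU/hr

35802.00 BTU/hr


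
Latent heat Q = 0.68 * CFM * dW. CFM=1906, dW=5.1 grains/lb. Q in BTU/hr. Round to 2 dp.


Q = 0.68 * 1906 * 5.1 = 6610.01 BTU/hr

6610.01 BTU/hr


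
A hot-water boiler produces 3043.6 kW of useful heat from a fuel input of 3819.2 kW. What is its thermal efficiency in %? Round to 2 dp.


eta = (3043.6/3819.2)*100 = 79.69 %

79.69 %


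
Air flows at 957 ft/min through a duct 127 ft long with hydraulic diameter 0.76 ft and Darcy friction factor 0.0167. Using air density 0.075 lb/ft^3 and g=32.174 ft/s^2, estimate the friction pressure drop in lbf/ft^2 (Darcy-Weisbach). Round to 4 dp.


v_fps = 957/60 = 15.95 ft/s
dp = 0.0167*(127/0.76)*0.075*15.95^2/(2*32.174) = 0.8275 lbf/ft^2

0.8275 lbf/ft^2


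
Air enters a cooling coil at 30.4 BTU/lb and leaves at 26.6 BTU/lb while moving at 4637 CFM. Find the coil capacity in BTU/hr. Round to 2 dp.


Q = 4.5 * 4637 * (30.4 - 26.6) = 79292.70 BTU/hr

79292.70 BTU/hr


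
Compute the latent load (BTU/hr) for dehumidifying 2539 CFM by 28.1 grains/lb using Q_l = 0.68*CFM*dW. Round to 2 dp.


Q = 0.68 * 2539 * 28.1 = 48515.21 BTU/hr

48515.21 BTU/hr


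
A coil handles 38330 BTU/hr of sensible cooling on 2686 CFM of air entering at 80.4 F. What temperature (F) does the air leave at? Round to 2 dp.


dT = 38330/(1.08*2686) = 13.2132
T_leave = 80.4 - 13.2132 = 67.19 F

67.19 F


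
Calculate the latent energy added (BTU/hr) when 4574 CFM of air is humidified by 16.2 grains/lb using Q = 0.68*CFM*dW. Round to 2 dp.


Q = 0.68 * 4574 * 16.2 = 50387.18 BTU/hr

50387.18 BTU/hr


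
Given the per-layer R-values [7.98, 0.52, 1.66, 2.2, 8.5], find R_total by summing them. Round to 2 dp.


R_total = 7.98 + 0.52 + 1.66 + 2.2 + 8.5 = 20.86

20.86


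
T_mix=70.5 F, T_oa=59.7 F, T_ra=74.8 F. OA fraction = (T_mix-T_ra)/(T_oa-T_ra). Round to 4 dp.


frac = (70.5 - 74.8) / (59.7 - 74.8) = 0.2848

0.2848


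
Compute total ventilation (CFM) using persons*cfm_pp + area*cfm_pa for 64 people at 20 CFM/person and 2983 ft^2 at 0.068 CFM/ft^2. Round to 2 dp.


Total = 64*20 + 2983*0.068 = 1482.84 CFM

1482.84 CFM


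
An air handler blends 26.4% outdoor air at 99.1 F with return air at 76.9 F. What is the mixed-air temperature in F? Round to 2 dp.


T_mix = 76.9 + (26.4/100)*(99.1-76.9) = 82.76 F

82.76 F


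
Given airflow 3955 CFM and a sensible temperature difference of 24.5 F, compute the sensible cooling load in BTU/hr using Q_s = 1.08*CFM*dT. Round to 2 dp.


Q = 1.08 * 3955 * 24.5 = 104649.30 BTU/hr

104649.30 BTU/hr


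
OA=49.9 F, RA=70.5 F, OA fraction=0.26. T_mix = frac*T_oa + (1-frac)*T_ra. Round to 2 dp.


T_mix = 0.26*49.9 + 0.74*70.5 = 65.14 F

65.14 F


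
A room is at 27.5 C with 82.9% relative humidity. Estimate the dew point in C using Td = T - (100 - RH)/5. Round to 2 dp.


Td = 27.5 - (100-82.9)/5 = 24.08 C

24.08 C


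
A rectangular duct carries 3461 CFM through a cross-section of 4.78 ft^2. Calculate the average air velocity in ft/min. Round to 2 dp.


V = 3461 / 4.78 = 724.06 ft/min

724.06 ft/min


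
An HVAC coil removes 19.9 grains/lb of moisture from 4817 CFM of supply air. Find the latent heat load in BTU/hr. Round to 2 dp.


Q = 0.68 * 4817 * 19.9 = 65183.64 BTU/hr

65183.64 BTU/hr


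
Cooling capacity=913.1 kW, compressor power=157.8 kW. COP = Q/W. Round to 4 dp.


COP = 913.1 / 157.8 = 5.7864

5.7864


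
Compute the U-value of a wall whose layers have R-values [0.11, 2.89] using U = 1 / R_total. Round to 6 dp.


R_total = 0.11 + 2.89 = 3.00
U = 1/3.00 = 0.333333

0.333333


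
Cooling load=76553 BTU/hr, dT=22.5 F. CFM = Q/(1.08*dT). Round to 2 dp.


CFM = 76553 / (1.08 * 22.5) = 3150.33

3150.33 CFM


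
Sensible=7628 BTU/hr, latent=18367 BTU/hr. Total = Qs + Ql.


Qt = 7628 + 18367 = 25995 BTU/hr

25995 BTU/hr


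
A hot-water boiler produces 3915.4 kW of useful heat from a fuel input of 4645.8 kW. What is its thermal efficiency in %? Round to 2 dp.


eta = (3915.4/4645.8)*100 = 84.28 %

84.28 %


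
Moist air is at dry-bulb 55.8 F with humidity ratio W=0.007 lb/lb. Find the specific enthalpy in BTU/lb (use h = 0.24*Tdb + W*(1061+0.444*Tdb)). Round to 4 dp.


h = 0.24*55.8 + 0.007*(1061+0.444*55.8) = 20.9924 BTU/lb

20.9924 BTU/lb


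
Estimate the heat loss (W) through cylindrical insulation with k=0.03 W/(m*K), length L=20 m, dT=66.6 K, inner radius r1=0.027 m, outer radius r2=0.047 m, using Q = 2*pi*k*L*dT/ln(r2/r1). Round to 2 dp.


Q = 2*pi*0.03*20*66.6/ln(0.047/0.027) = 452.95 W

452.95 W


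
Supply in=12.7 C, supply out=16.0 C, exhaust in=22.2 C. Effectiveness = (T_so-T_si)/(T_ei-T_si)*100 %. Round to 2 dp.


eff = (16.0-12.7)/(22.2-12.7)*100 = 34.74 %

34.74 %


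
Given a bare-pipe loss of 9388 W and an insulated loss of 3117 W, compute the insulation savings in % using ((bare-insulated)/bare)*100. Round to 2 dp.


Savings = ((9388-3117)/9388)*100 = 66.80 %

66.80 %


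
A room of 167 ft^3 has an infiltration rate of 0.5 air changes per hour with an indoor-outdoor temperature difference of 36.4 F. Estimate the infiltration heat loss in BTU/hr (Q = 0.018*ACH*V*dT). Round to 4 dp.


Q = 0.018 * 0.5 * 167 * 36.4 = 54.7092 BTU/hr

54.7092 BTU/hr


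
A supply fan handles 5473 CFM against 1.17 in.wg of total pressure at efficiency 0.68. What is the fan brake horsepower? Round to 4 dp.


BHP = 5473 * 1.17 / (6356 * 0.68) = 1.4816 hp

1.4816 hp


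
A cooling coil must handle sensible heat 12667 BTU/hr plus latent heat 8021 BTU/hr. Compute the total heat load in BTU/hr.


Qt = 12667 + 8021 = 20688 BTU/hr

20688 BTU/hr


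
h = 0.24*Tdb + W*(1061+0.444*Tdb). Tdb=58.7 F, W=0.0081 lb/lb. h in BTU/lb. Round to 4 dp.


h = 0.24*58.7 + 0.0081*(1061+0.444*58.7) = 22.8932 BTU/lb

22.8932 BTU/lb


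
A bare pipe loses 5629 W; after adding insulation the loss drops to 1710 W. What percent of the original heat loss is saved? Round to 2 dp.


Savings = ((5629-1710)/5629)*100 = 69.62 %

69.62 %


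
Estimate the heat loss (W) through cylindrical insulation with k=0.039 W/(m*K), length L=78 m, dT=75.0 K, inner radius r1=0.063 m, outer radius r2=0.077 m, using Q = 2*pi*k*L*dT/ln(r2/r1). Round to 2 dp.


Q = 2*pi*0.039*78*75.0/ln(0.077/0.063) = 7143.59 W

7143.59 W


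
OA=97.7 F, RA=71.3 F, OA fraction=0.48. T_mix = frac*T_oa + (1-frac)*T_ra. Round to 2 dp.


T_mix = 0.48*97.7 + 0.52*71.3 = 83.97 F

83.97 F


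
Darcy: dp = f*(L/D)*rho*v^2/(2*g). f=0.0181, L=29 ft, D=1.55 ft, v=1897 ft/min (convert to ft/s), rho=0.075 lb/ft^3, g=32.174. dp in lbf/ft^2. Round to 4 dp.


v_fps = 1897/60 = 31.6167 ft/s
dp = 0.0181*(29/1.55)*0.075*31.6167^2/(2*32.174) = 0.3946 lbf/ft^2

0.3946 lbf/ft^2


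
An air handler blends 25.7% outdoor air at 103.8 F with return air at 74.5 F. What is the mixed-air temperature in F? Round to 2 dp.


T_mix = 74.5 + (25.7/100)*(103.8-74.5) = 82.03 F

82.03 F


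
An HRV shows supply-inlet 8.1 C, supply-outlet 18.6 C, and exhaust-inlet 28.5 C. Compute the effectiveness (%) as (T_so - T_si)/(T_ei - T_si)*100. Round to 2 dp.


eff = (18.6-8.1)/(28.5-8.1)*100 = 51.47 %

51.47 %


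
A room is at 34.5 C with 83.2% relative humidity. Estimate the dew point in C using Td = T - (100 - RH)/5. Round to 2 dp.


Td = 34.5 - (100-83.2)/5 = 31.14 C

31.14 C


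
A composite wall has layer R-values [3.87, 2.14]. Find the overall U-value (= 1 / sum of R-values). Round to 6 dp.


R_total = 3.87 + 2.14 = 6.01
U = 1/6.01 = 0.166389

0.166389


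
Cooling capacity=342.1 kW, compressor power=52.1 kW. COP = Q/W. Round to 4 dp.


COP = 342.1 / 52.1 = 6.5662

6.5662


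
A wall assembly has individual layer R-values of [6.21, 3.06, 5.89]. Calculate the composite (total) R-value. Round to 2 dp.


R_total = 6.21 + 3.06 + 5.89 = 15.16

15.16


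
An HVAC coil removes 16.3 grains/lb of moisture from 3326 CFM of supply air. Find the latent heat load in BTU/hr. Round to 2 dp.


Q = 0.68 * 3326 * 16.3 = 36865.38 BTU/hr

36865.38 BTU/hr


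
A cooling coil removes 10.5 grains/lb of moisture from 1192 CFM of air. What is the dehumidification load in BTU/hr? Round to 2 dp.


Q = 0.68 * 1192 * 10.5 = 8510.88 BTU/hr

8510.88 BTU/hr


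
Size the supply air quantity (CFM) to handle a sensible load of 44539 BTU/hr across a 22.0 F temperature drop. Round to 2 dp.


CFM = 44539 / (1.08 * 22.0) = 1874.54

1874.54 CFM


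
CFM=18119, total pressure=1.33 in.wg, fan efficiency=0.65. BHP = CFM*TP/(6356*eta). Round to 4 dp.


BHP = 18119 * 1.33 / (6356 * 0.65) = 5.8330 hp

5.8330 hp


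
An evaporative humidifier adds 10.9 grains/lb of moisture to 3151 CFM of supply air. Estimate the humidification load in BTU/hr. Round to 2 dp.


Q = 0.68 * 3151 * 10.9 = 23355.21 BTU/hr

23355.21 BTU/hr


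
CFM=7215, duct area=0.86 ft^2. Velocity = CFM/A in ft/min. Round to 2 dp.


V = 7215 / 0.86 = 8389.53 ft/min

8389.53 ft/min


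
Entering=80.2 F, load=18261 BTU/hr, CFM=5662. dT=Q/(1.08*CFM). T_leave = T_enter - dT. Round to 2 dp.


dT = 18261/(1.08*5662) = 2.9863
T_leave = 80.2 - 2.9863 = 77.21 F

77.21 F


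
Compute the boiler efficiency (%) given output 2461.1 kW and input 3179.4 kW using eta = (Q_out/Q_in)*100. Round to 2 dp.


eta = (2461.1/3179.4)*100 = 77.41 %

77.41 %


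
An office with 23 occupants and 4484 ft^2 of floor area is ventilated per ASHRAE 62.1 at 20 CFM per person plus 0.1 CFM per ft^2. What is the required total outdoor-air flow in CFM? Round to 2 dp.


Total = 23*20 + 4484*0.1 = 908.40 CFM

908.40 CFM


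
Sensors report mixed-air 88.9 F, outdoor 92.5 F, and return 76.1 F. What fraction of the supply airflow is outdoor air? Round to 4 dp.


frac = (88.9 - 76.1) / (92.5 - 76.1) = 0.7805

0.7805


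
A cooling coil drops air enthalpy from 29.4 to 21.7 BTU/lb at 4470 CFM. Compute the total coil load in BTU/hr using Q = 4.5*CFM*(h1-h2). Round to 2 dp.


Q = 4.5 * 4470 * (29.4 - 21.7) = 154885.50 BTU/hr

154885.50 BTU/hr


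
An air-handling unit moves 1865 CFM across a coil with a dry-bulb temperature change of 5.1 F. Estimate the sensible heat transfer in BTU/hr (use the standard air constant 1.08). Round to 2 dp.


Q = 1.08 * 1865 * 5.1 = 10272.42 BTU/hr

10272.42 BTU/hr


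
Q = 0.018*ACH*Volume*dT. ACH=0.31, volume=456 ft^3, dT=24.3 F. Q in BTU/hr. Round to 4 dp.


Q = 0.018 * 0.31 * 456 * 24.3 = 61.8309 BTU/hr

61.8309 BTU/hr


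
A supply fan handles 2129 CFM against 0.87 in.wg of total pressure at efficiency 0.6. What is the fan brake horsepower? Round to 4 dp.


BHP = 2129 * 0.87 / (6356 * 0.6) = 0.4857 hp

0.4857 hp


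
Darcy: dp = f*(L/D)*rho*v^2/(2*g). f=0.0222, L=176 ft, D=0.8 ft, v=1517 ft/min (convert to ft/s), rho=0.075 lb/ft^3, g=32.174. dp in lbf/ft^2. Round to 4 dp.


v_fps = 1517/60 = 25.2833 ft/s
dp = 0.0222*(176/0.8)*0.075*25.2833^2/(2*32.174) = 3.6389 lbf/ft^2

3.6389 lbf/ft^2


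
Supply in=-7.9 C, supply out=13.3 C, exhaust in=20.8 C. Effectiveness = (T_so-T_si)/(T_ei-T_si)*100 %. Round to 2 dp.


eff = (13.3-(-7.9))/(20.8-(-7.9))*100 = 73.87 %

73.87 %


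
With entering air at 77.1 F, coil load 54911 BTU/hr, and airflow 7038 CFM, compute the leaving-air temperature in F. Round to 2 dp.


dT = 54911/(1.08*7038) = 7.2241
T_leave = 77.1 - 7.2241 = 69.88 F

69.88 F


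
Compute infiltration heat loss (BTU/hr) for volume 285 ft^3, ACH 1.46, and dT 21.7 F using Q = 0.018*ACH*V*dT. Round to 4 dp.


Q = 0.018 * 1.46 * 285 * 21.7 = 162.5287 BTU/hr

162.5287 BTU/hr


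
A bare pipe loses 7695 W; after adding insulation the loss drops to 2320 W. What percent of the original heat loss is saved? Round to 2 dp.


Savings = ((7695-2320)/7695)*100 = 69.85 %

69.85 %


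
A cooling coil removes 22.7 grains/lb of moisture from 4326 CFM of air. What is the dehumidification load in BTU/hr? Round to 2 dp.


Q = 0.68 * 4326 * 22.7 = 66776.14 BTU/hr

66776.14 BTU/hr


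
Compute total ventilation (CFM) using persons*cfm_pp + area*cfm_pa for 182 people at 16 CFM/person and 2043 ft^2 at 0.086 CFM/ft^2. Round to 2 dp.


Total = 182*16 + 2043*0.086 = 3087.70 CFM

3087.70 CFM


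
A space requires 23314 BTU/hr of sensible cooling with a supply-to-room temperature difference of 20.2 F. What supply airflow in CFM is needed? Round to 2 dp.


CFM = 23314 / (1.08 * 20.2) = 1068.67

1068.67 CFM


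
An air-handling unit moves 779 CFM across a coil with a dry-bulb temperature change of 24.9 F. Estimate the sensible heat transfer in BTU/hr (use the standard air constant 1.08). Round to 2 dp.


Q = 1.08 * 779 * 24.9 = 20948.87 BTU/hr

20948.87 BTU/hr


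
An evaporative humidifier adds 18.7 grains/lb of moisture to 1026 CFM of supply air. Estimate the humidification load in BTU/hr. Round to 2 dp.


Q = 0.68 * 1026 * 18.7 = 13046.62 BTU/hr

13046.62 BTU/hr


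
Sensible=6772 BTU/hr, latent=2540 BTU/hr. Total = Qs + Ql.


Qt = 6772 + 2540 = 9312 BTU/hr

9312 BTU/hr


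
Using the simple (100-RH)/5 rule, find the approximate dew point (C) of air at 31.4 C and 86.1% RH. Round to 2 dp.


Td = 31.4 - (100-86.1)/5 = 28.62 C

28.62 C


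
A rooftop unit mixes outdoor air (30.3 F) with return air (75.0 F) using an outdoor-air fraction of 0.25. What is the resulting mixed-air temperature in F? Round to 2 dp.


T_mix = 0.25*30.3 + 0.75*75.0 = 63.83 F

63.83 F


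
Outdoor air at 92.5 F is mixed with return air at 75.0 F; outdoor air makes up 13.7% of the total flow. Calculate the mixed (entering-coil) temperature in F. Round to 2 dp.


T_mix = 75.0 + (13.7/100)*(92.5-75.0) = 77.40 F

77.40 F


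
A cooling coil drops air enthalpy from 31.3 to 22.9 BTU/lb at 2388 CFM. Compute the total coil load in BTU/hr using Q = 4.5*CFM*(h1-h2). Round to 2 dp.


Q = 4.5 * 2388 * (31.3 - 22.9) = 90266.40 BTU/hr

90266.40 BTU/hr


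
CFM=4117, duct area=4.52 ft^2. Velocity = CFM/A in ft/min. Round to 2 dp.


V = 4117 / 4.52 = 910.84 ft/min

910.84 ft/min


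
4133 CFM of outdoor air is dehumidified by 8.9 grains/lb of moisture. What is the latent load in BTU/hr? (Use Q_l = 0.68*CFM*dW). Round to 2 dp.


Q = 0.68 * 4133 * 8.9 = 25012.92 BTU/hr

25012.92 BTU/hr


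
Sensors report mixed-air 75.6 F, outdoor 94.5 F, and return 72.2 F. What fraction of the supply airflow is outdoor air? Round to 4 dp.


frac = (75.6 - 72.2) / (94.5 - 72.2) = 0.1525

0.1525


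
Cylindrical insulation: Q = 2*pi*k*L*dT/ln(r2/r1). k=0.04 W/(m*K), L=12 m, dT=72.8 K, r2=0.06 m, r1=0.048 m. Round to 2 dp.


Q = 2*pi*0.04*12*72.8/ln(0.06/0.048) = 983.94 W

983.94 W


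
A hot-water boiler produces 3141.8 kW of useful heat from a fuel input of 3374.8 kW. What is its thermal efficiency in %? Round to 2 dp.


eta = (3141.8/3374.8)*100 = 93.10 %

93.10 %


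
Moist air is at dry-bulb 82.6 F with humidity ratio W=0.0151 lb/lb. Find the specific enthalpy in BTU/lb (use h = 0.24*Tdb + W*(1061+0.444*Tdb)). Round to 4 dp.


h = 0.24*82.6 + 0.0151*(1061+0.444*82.6) = 36.3989 BTU/lb

36.3989 BTU/lb


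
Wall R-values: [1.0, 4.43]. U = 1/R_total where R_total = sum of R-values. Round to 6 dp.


R_total = 1.0 + 4.43 = 5.43
U = 1/5.43 = 0.184162

0.184162


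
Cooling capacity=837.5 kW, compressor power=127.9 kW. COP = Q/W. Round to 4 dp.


COP = 837.5 / 127.9 = 6.5481

6.5481


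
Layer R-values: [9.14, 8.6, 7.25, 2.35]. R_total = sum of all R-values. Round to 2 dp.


R_total = 9.14 + 8.6 + 7.25 + 2.35 = 27.34

27.34


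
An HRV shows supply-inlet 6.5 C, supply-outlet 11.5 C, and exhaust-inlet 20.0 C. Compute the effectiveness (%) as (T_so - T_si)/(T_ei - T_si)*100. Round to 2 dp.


eff = (11.5-6.5)/(20.0-6.5)*100 = 37.04 %

37.04 %


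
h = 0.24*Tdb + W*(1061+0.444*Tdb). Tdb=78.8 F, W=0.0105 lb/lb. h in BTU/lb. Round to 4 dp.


h = 0.24*78.8 + 0.0105*(1061+0.444*78.8) = 30.4199 BTU/lb

30.4199 BTU/lb


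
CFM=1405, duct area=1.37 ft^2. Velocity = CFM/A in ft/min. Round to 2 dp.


V = 1405 / 1.37 = 1025.55 ft/min

1025.55 ft/min


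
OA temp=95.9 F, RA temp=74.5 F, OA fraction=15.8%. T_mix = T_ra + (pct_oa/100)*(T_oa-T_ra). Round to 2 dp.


T_mix = 74.5 + (15.8/100)*(95.9-74.5) = 77.88 F

77.88 F


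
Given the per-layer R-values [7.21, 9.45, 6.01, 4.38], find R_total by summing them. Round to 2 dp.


R_total = 7.21 + 9.45 + 6.01 + 4.38 = 27.05

27.05


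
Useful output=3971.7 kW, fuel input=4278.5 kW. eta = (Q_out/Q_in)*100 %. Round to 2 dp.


eta = (3971.7/4278.5)*100 = 92.83 %

92.83 %


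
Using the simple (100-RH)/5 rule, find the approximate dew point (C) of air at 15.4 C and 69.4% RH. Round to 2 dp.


Td = 15.4 - (100-69.4)/5 = 9.28 C

9.28 C


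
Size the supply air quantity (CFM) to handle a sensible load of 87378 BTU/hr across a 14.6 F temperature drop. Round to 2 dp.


CFM = 87378 / (1.08 * 14.6) = 5541.48

5541.48 CFM


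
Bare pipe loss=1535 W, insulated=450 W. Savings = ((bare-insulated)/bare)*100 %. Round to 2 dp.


Savings = ((1535-450)/1535)*100 = 70.68 %

70.68 %


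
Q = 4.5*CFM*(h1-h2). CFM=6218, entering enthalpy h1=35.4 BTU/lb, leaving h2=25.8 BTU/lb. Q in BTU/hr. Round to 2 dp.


Q = 4.5 * 6218 * (35.4 - 25.8) = 268617.60 BTU/hr

268617.60 BTU/hr


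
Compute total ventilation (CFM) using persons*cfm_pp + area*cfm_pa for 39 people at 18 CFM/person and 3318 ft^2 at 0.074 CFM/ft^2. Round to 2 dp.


Total = 39*18 + 3318*0.074 = 947.53 CFM

947.53 CFM


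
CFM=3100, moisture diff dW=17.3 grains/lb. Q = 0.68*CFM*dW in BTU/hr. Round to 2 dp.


Q = 0.68 * 3100 * 17.3 = 36468.40 BTU/hr

36468.40 BTU/hr


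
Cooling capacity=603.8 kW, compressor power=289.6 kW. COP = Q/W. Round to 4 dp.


COP = 603.8 / 289.6 = 2.0849

2.0849


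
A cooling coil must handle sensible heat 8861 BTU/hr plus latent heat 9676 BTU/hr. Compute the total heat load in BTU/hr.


Qt = 8861 + 9676 = 18537 BTU/hr

18537 BTU/hr


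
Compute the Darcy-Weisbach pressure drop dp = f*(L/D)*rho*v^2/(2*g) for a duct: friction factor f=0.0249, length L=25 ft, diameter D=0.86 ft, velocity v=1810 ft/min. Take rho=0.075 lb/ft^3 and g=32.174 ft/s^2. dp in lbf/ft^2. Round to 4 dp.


v_fps = 1810/60 = 30.1667 ft/s
dp = 0.0249*(25/0.86)*0.075*30.1667^2/(2*32.174) = 0.7678 lbf/ft^2

0.7678 lbf/ft^2


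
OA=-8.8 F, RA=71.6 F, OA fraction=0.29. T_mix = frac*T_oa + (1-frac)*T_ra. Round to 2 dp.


T_mix = 0.29*(-8.8) + 0.71*71.6 = 48.28 F

48.28 F


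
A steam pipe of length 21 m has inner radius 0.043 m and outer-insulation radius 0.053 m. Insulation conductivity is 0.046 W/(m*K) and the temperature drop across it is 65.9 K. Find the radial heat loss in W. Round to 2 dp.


Q = 2*pi*0.046*21*65.9/ln(0.053/0.043) = 1912.96 W

1912.96 W


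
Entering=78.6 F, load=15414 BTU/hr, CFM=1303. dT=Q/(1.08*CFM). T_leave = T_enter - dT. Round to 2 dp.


dT = 15414/(1.08*1303) = 10.9534
T_leave = 78.6 - 10.9534 = 67.65 F

67.65 F


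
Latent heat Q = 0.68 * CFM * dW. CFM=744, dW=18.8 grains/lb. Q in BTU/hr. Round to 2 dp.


Q = 0.68 * 744 * 18.8 = 9511.30 BTU/hr

9511.30 BTU/hr


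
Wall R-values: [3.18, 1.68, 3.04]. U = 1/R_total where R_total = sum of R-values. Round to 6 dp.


R_total = 3.18 + 1.68 + 3.04 = 7.90
U = 1/7.90 = 0.126582

0.126582


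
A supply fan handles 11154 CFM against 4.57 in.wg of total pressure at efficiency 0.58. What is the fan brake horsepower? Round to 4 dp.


BHP = 11154 * 4.57 / (6356 * 0.58) = 13.8272 hp

13.8272 hp


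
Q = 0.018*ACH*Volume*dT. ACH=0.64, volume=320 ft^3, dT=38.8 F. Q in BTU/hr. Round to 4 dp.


Q = 0.018 * 0.64 * 320 * 38.8 = 143.0323 BTU/hr

143.0323 BTU/hr


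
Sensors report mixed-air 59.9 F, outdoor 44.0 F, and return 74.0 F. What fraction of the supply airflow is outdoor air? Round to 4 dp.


frac = (59.9 - 74.0) / (44.0 - 74.0) = 0.4700

0.4700


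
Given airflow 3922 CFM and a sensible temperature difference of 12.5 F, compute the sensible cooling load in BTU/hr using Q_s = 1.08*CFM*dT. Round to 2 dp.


Q = 1.08 * 3922 * 12.5 = 52947.00 BTU/hr

52947.00 BTU/hr


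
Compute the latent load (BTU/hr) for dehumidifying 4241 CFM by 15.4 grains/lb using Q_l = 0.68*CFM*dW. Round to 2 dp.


Q = 0.68 * 4241 * 15.4 = 44411.75 BTU/hr

44411.75 BTU/hr


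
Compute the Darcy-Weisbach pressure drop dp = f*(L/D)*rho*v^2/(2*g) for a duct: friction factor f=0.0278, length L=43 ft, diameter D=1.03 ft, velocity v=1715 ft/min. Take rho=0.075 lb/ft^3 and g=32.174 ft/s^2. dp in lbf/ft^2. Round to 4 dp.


v_fps = 1715/60 = 28.5833 ft/s
dp = 0.0278*(43/1.03)*0.075*28.5833^2/(2*32.174) = 1.1052 lbf/ft^2

1.1052 lbf/ft^2


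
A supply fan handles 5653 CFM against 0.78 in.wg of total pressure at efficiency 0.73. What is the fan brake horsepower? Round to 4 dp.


BHP = 5653 * 0.78 / (6356 * 0.73) = 0.9503 hp

0.9503 hp


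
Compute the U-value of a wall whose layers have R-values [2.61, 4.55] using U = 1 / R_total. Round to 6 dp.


R_total = 2.61 + 4.55 = 7.16
U = 1/7.16 = 0.139665

0.139665


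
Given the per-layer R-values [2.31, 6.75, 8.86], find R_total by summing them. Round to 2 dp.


R_total = 2.31 + 6.75 + 8.86 = 17.92

17.92


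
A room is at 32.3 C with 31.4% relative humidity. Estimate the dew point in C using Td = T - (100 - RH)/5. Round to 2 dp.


Td = 32.3 - (100-31.4)/5 = 18.58 C

18.58 C


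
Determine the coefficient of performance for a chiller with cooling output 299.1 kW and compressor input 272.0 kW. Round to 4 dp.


COP = 299.1 / 272.0 = 1.0996

1.0996


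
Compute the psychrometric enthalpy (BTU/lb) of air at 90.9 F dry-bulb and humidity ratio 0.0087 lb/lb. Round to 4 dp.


h = 0.24*90.9 + 0.0087*(1061+0.444*90.9) = 31.3978 BTU/lb

31.3978 BTU/lb


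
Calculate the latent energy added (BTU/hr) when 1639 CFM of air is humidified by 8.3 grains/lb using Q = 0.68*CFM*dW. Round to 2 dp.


Q = 0.68 * 1639 * 8.3 = 9250.52 BTU/hr

9250.52 BTU/hr


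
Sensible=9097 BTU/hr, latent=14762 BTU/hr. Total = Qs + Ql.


Qt = 9097 + 14762 = 23859 BTU/hr

23859 BTU/hr


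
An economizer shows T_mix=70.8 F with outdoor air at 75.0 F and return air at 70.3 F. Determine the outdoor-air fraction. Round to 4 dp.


frac = (70.8 - 70.3) / (75.0 - 70.3) = 0.1064

0.1064


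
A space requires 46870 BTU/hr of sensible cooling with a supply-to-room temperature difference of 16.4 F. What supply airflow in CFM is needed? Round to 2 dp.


CFM = 46870 / (1.08 * 16.4) = 2646.23

2646.23 CFM


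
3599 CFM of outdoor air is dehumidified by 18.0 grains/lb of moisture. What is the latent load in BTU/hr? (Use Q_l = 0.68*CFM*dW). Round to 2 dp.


Q = 0.68 * 3599 * 18.0 = 44051.76 BTU/hr

44051.76 BTU/hr


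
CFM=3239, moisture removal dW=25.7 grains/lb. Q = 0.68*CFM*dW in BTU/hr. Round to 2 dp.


Q = 0.68 * 3239 * 25.7 = 56604.76 BTU/hr

56604.76 BTU/hr


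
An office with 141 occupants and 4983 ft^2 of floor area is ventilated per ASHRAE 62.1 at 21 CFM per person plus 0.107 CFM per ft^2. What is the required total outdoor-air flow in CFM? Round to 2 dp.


Total = 141*21 + 4983*0.107 = 3494.18 CFM

3494.18 CFM


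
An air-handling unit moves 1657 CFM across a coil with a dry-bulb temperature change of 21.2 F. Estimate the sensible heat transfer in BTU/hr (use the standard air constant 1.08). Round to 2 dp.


Q = 1.08 * 1657 * 21.2 = 37938.67 BTU/hr

37938.67 BTU/hr


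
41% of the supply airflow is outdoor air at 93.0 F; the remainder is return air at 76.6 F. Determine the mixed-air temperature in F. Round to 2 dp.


T_mix = 0.41*93.0 + 0.59*76.6 = 83.32 F

83.32 F


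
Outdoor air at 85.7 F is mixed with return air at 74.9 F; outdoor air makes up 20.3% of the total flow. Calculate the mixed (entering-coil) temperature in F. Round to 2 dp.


T_mix = 74.9 + (20.3/100)*(85.7-74.9) = 77.09 F

77.09 F


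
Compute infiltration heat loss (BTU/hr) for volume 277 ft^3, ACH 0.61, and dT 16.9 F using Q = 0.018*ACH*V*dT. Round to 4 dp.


Q = 0.018 * 0.61 * 277 * 16.9 = 51.4007 BTU/hr

51.4007 BTU/hr


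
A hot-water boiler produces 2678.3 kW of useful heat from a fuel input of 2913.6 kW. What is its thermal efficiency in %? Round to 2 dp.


eta = (2678.3/2913.6)*100 = 91.92 %

91.92 %


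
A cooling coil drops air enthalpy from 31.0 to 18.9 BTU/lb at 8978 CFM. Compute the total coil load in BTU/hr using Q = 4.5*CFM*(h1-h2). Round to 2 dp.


Q = 4.5 * 8978 * (31.0 - 18.9) = 488852.10 BTU/hr

488852.10 BTU/hr


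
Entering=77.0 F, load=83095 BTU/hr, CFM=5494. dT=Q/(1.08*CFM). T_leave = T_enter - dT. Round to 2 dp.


dT = 83095/(1.08*5494) = 14.0043
T_leave = 77.0 - 14.0043 = 63.00 F

63.00 F


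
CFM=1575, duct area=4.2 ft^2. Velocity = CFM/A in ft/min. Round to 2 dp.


V = 1575 / 4.2 = 375.00 ft/min

375.00 ft/min


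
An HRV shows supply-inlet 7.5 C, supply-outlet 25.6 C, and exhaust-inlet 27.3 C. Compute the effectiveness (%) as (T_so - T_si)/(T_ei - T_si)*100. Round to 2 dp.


eff = (25.6-7.5)/(27.3-7.5)*100 = 91.41 %

91.41 %


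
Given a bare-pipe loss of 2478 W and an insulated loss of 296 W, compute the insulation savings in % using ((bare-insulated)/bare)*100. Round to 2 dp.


Savings = ((2478-296)/2478)*100 = 88.05 %

88.05 %


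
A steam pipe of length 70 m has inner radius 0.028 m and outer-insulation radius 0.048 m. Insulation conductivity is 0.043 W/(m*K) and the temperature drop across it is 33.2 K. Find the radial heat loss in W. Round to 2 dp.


Q = 2*pi*0.043*70*33.2/ln(0.048/0.028) = 1164.93 W

1164.93 W


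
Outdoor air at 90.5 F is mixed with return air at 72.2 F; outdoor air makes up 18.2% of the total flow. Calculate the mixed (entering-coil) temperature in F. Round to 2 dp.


T_mix = 72.2 + (18.2/100)*(90.5-72.2) = 75.53 F

75.53 F


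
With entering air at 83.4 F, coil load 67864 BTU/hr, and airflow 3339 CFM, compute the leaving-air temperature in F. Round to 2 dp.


dT = 67864/(1.08*3339) = 18.8191
T_leave = 83.4 - 18.8191 = 64.58 F

64.58 F


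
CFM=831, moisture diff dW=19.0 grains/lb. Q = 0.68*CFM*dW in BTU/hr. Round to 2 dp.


Q = 0.68 * 831 * 19.0 = 10736.52 BTU/hr

10736.52 BTU/hr


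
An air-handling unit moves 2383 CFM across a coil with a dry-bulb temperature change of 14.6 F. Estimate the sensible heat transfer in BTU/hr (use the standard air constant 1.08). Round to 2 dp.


Q = 1.08 * 2383 * 14.6 = 37575.14 BTU/hr

37575.14 BTU/hr


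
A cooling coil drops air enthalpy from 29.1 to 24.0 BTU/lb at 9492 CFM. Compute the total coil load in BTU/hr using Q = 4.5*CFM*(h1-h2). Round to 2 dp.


Q = 4.5 * 9492 * (29.1 - 24.0) = 217841.40 BTU/hr

217841.40 BTU/hr


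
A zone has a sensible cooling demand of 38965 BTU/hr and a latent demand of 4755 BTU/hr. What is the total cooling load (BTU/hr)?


Qt = 38965 + 4755 = 43720 BTU/hr

43720 BTU/hr


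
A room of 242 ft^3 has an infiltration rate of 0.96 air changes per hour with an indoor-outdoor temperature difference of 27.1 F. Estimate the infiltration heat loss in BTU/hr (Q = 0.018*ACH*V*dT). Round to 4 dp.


Q = 0.018 * 0.96 * 242 * 27.1 = 113.3257 BTU/hr

113.3257 BTU/hr


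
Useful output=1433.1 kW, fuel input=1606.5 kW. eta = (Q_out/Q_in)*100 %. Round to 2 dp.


eta = (1433.1/1606.5)*100 = 89.21 %

89.21 %


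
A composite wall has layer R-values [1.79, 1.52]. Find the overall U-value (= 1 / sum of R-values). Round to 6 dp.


R_total = 1.79 + 1.52 = 3.31
U = 1/3.31 = 0.302115

0.302115


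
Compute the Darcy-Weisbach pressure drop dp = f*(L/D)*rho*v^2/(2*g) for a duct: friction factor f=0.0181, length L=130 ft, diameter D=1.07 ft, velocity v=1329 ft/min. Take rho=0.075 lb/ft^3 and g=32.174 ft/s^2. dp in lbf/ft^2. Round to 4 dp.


v_fps = 1329/60 = 22.15 ft/s
dp = 0.0181*(130/1.07)*0.075*22.15^2/(2*32.174) = 1.2575 lbf/ft^2

1.2575 lbf/ft^2


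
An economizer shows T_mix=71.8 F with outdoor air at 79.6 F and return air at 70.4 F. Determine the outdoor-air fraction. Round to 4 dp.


frac = (71.8 - 70.4) / (79.6 - 70.4) = 0.1522

0.1522


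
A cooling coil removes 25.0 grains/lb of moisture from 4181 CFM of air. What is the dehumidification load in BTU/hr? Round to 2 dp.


Q = 0.68 * 4181 * 25.0 = 71077.00 BTU/hr

71077.00 BTU/hr


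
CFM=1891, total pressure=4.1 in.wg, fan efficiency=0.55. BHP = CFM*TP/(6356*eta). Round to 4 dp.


BHP = 1891 * 4.1 / (6356 * 0.55) = 2.2178 hp

2.2178 hp


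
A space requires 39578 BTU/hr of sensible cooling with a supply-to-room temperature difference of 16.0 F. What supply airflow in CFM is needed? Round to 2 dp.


CFM = 39578 / (1.08 * 16.0) = 2290.39

2290.39 CFM


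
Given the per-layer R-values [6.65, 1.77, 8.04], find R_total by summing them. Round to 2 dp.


R_total = 6.65 + 1.77 + 8.04 = 16.46

16.46


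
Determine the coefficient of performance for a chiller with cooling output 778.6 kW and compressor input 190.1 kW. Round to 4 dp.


COP = 778.6 / 190.1 = 4.0957

4.0957


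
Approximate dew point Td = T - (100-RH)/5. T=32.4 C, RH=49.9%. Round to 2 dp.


Td = 32.4 - (100-49.9)/5 = 22.38 C

22.38 C


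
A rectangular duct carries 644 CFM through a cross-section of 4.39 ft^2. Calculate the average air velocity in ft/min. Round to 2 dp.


V = 644 / 4.39 = 146.70 ft/min

146.70 ft/min


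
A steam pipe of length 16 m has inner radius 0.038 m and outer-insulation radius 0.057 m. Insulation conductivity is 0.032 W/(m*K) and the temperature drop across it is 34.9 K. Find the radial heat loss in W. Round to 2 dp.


Q = 2*pi*0.032*16*34.9/ln(0.057/0.038) = 276.90 W

276.90 W


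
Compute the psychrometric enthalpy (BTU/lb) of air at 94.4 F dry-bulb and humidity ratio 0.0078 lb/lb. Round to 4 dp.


h = 0.24*94.4 + 0.0078*(1061+0.444*94.4) = 31.2587 BTU/lb

31.2587 BTU/lb


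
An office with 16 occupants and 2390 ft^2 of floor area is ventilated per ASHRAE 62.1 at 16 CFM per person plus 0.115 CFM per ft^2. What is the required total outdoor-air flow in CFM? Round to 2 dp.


Total = 16*16 + 2390*0.115 = 530.85 CFM

530.85 CFM


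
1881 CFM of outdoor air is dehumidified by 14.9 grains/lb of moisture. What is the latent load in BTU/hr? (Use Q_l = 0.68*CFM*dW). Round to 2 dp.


Q = 0.68 * 1881 * 14.9 = 19058.29 BTU/hr

19058.29 BTU/hr


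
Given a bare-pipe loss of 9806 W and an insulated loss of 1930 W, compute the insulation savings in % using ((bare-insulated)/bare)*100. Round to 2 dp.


Savings = ((9806-1930)/9806)*100 = 80.32 %

80.32 %


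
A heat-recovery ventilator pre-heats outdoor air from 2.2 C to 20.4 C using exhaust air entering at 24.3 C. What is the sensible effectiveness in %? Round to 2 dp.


eff = (20.4-2.2)/(24.3-2.2)*100 = 82.35 %

82.35 %


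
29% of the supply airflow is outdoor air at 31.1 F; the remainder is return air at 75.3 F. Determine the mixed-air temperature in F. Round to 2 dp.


T_mix = 0.29*31.1 + 0.71*75.3 = 62.48 F

62.48 F


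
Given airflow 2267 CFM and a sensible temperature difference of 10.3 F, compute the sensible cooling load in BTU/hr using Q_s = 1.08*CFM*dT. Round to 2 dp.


Q = 1.08 * 2267 * 10.3 = 25218.11 BTU/hr

25218.11 BTU/hr


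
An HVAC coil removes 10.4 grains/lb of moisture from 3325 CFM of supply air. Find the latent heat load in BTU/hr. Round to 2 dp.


Q = 0.68 * 3325 * 10.4 = 23514.40 BTU/hr

23514.40 BTU/hr


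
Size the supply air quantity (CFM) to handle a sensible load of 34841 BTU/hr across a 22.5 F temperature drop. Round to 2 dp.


CFM = 34841 / (1.08 * 22.5) = 1433.79

1433.79 CFM


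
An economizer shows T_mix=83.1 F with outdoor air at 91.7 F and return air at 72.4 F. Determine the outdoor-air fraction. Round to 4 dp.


frac = (83.1 - 72.4) / (91.7 - 72.4) = 0.5544

0.5544
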